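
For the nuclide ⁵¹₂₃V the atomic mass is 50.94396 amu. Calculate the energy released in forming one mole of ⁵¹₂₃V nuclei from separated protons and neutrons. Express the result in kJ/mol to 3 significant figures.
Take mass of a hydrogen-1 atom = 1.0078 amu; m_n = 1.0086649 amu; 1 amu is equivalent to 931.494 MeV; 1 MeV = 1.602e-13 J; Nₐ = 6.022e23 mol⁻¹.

4.30e+10 kJ/mol

Z = 23, so N = A − Z = 51 − 23 = 28.
Total constituent mass: 23 × 1.0078 + 28 × 1.0086649 = 51.4220172 amu
Mass defect Δm = 51.4220172 − 50.94396 = 0.4780572 amu
Binding energy = Δm·c² = 0.4780572 × 931.494 MeV/amu = 445.307 MeV
Per nucleus in joules: 445.307 MeV × 1.602e-13 J/MeV = 7.1338e-11 J
Per mole: 7.1338e-11 J × 6.022e23 mol⁻¹ = 4.2960e+13 J/mol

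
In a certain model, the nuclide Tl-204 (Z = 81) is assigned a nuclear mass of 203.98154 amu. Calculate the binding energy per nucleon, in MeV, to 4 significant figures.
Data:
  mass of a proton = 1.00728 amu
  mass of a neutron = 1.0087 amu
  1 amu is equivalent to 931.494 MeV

Total constituent mass: 81 × 1.00728 + 123 × 1.0087 = 205.65978 amu
Δm = 205.65978 − 203.98154 = 1.67824 amu
Binding energy = Δm·c² = 1.67824 × 931.494 MeV/amu = 1563.27 MeV
Dividing by A = 204 gives 7.663 MeV per nucleon.

7.663 MeV/nucleon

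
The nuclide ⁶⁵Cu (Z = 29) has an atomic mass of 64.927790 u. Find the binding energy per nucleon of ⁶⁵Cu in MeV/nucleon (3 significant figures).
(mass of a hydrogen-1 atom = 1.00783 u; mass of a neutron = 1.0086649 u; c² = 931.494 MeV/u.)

8.76 MeV/nucleon

The nucleus contains 29 protons and 65 − 29 = 36 neutrons.
Total constituent mass: 29 × 1.00783 + 36 × 1.0086649 = 65.5390064 u
The mass defect is 65.5390064 − 64.927790 = 0.6112164 u.
E_B = 0.6112164 × 931.494 = 569.344 MeV
BE/A = 569.344 MeV / 65 = 8.759 MeV/nucleon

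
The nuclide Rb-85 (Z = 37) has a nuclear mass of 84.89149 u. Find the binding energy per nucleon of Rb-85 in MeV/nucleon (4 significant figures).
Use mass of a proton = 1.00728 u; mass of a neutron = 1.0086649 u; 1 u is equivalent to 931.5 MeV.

Z = 37, so N = A − Z = 85 − 37 = 48.
Σm = 37·m_p + 48·m_n = 37.26936 + 48.4159152 = 85.6852752 u
Mass defect Δm = 85.6852752 − 84.89149 = 0.7937852 u
Converting to energy: 0.7937852 u × 931.5 MeV/u = 739.411 MeV
BE/A = 739.411 MeV / 85 = 8.699 MeV/nucleon

8.699 MeV/nucleon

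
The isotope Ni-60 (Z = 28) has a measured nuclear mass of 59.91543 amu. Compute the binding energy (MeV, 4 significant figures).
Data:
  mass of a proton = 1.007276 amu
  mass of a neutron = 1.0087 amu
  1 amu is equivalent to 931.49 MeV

Z = 28, so N = A − Z = 60 − 28 = 32.
Total constituent mass: 28 × 1.007276 + 32 × 1.0087 = 60.482128 amu
Mass defect Δm = 60.482128 − 59.91543 = 0.566698 amu
Binding energy = Δm·c² = 0.566698 × 931.49 MeV/amu = 527.874 MeV

527.9 MeV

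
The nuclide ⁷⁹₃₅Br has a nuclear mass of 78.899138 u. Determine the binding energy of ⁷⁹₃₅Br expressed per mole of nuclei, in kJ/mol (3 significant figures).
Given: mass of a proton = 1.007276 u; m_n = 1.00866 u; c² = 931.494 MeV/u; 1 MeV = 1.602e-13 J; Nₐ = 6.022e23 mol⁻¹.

Σm = 35·m_p + 44·m_n = 35.254660 + 44.38104 = 79.635700 u
The mass defect is 79.635700 − 78.899138 = 0.736562 u.
E_B = 0.736562 × 931.494 = 686.103 MeV
Per nucleus in joules: 686.103 MeV × 1.602e-13 J/MeV = 1.0991e-10 J
Per mole: 1.0991e-10 J × 6.022e23 mol⁻¹ = 6.6188e+13 J/mol

6.62e+10 kJ/mol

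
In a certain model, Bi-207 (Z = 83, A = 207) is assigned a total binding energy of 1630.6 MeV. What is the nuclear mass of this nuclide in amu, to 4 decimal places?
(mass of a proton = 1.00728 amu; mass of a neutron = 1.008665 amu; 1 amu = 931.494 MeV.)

206.9282 amu

Mass defect = 1630.6 MeV / (931.494 MeV/amu) = 1.750521 amu
Constituent mass = 83(1.00728) + 124(1.008665) = 208.678700 amu
Nuclear mass = 208.678700 − 1.750521 = 206.928179 amu ≈ 206.9282 amu (to 4 decimal places)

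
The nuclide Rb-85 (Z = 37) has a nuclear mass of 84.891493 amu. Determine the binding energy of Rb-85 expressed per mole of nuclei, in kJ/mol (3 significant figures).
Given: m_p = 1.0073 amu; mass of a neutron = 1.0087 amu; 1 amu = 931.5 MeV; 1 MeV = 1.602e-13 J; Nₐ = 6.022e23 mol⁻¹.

The nucleus contains 37 protons and 85 − 37 = 48 neutrons.
Mass of separated nucleons = 37(1.0073) + 48(1.0087) = 37.2701 + 48.4176 = 85.6877 amu
Mass defect Δm = 85.6877 − 84.891493 = 0.796207 amu
E_B = 0.796207 × 931.5 = 741.667 MeV
Per nucleus in joules: 741.667 MeV × 1.602e-13 J/MeV = 1.1882e-10 J
Per mole: 1.1882e-10 J × 6.022e23 mol⁻¹ = 7.1553e+13 J/mol

7.16e+10 kJ/mol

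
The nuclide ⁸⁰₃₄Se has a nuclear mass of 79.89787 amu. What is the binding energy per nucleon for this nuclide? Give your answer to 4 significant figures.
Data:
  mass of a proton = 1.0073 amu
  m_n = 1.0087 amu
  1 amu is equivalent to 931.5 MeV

Σm = 34·m_p + 46·m_n = 34.2482 + 46.4002 = 80.6484 amu
Δm = 80.6484 − 79.89787 = 0.75053 amu
Converting to energy: 0.75053 amu × 931.5 MeV/amu = 699.119 MeV
BE/A = 699.119 MeV / 80 = 8.739 MeV/nucleon

8.739 MeV/nucleon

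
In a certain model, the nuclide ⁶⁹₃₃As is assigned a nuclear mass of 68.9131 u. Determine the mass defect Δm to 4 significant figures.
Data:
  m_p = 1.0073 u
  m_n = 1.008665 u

Mass of separated nucleons = 33(1.0073) + 36(1.008665) = 33.2409 + 36.311940 = 69.552840 u
Mass defect Δm = 69.552840 − 68.9131 = 0.639740 u

0.6397 u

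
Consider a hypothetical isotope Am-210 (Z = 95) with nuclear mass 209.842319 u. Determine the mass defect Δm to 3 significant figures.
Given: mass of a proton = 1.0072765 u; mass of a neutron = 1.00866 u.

1.84 u

Mass of separated nucleons = 95(1.0072765) + 115(1.00866) = 95.6912675 + 115.99590 = 211.6871675 u
Δm = 211.6871675 − 209.842319 = 1.8448485 u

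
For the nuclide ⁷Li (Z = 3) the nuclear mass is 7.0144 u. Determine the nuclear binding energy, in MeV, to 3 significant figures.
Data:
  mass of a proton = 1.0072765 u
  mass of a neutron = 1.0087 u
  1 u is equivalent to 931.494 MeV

With 3 protons and 4 neutrons (A = 7):
Mass of separated nucleons = 3(1.0072765) + 4(1.0087) = 3.0218295 + 4.0348 = 7.0566295 u
Mass defect Δm = 7.0566295 − 7.0144 = 0.0422295 u
Converting to energy: 0.0422295 u × 931.494 MeV/u = 39.3365 MeV

39.3 MeV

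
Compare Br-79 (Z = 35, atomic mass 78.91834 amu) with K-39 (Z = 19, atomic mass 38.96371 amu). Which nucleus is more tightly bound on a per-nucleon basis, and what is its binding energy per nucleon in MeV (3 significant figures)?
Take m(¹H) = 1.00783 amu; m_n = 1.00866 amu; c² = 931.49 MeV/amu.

Br-79: Σm = 35(1.00783) + 44(1.00866) = 79.65509 amu; Δm = 0.73675 amu; E_B = 686.28 MeV; E_B/A = 8.687 MeV
K-39: Σm = 19(1.00783) + 20(1.00866) = 39.32197 amu; Δm = 0.35826 amu; E_B = 333.72 MeV; E_B/A = 8.557 MeV
Br-79 has the higher binding energy per nucleon, so it is the more tightly bound nucleus.

Br-79; 8.69 MeV/nucleon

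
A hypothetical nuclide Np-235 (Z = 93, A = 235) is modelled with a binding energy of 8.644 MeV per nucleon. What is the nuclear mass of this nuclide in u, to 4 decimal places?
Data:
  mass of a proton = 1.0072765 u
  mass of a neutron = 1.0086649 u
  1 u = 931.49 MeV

Total binding energy = 235 × 8.644 = 2031.340 MeV
Mass defect = 2031.340 MeV / (931.49 MeV/u) = 2.180743 u
Constituent mass = 93(1.0072765) + 142(1.0086649) = 236.9071303 u
Nuclear mass = 236.9071303 − 2.180743 = 234.7263873 u ≈ 234.7264 u (to 4 decimal places)

234.7264 u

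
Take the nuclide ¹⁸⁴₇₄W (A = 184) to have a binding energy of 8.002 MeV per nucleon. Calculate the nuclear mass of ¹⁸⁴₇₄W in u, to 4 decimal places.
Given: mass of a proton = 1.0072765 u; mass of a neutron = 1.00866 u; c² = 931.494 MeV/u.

Total binding energy = 184 × 8.002 = 1472.368 MeV
Mass defect = 1472.368 MeV / (931.494 MeV/u) = 1.580652 u
Constituent mass = 74(1.0072765) + 110(1.00866) = 185.4910610 u
Nuclear mass = 185.4910610 − 1.580652 = 183.9104090 u ≈ 183.9104 u (to 4 decimal places)

183.9104 u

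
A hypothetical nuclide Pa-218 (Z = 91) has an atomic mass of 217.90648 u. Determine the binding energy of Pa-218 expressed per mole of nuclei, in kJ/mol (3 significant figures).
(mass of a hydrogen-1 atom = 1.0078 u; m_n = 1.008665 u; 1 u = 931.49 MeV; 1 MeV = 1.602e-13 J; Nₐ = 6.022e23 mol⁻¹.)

1.71e+11 kJ/mol

Mass of separated nucleons = 91(1.0078) + 127(1.008665) = 91.7098 + 128.100455 = 219.810255 u
The mass defect is 219.810255 − 217.90648 = 1.903775 u.
Converting to energy: 1.903775 u × 931.49 MeV/u = 1773.35 MeV
Per nucleus in joules: 1773.35 MeV × 1.602e-13 J/MeV = 2.8409e-10 J
Per mole: 2.8409e-10 J × 6.022e23 mol⁻¹ = 1.7108e+14 J/mol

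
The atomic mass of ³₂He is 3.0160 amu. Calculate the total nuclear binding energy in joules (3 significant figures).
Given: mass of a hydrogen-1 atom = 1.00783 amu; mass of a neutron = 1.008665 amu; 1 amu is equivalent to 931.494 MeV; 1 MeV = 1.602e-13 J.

1.24e-12 J

Mass of separated nucleons = 2(1.00783) + 1(1.008665) = 2.01566 + 1.008665 = 3.024325 amu
The mass defect is 3.024325 − 3.0160 = 0.008325 amu.
E_B = 0.008325 × 931.494 = 7.75469 MeV
In joules: 7.75469 MeV × 1.602e-13 J/MeV = 1.2423e-12 J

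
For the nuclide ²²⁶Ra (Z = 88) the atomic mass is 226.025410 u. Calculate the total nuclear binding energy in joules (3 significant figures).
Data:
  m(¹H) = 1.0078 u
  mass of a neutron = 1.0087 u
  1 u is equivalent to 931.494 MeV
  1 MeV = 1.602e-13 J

2.78e-10 J

The nucleus contains 88 protons and 226 − 88 = 138 neutrons.
Σm = 88·m(¹H) + 138·m_n = 88.6864 + 139.2006 = 227.8870 u
Δm = 227.8870 − 226.025410 = 1.861590 u
E_B = 1.861590 × 931.494 = 1734.06 MeV
In joules: 1734.06 MeV × 1.602e-13 J/MeV = 2.7780e-10 J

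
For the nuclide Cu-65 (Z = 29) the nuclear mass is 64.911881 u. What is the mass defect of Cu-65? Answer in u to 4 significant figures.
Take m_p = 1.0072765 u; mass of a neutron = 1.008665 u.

With 29 protons and 36 neutrons (A = 65):
Σm = 29·m_p + 36·m_n = 29.2110185 + 36.311940 = 65.5229585 u
Δm = 65.5229585 − 64.911881 = 0.6110775 u

0.6111 u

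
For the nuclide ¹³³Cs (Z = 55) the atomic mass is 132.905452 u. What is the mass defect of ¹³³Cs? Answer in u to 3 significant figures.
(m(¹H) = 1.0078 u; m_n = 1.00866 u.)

1.20 u

Total constituent mass: 55 × 1.0078 + 78 × 1.00866 = 134.10448 u
Mass defect Δm = 134.10448 − 132.905452 = 1.199028 u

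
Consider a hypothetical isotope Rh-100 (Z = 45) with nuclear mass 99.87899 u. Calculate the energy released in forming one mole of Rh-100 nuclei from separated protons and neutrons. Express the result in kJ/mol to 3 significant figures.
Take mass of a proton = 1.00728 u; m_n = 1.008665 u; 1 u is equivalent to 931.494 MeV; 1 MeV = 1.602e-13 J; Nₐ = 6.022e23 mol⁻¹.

With 45 protons and 55 neutrons (A = 100):
Mass of separated nucleons = 45(1.00728) + 55(1.008665) = 45.32760 + 55.476575 = 100.804175 u
Δm = 100.804175 − 99.87899 = 0.925185 u
E_B = 0.925185 × 931.494 = 861.804 MeV
Per nucleus in joules: 861.804 MeV × 1.602e-13 J/MeV = 1.3806e-10 J
Per mole: 1.3806e-10 J × 6.022e23 mol⁻¹ = 8.3140e+13 J/mol

8.31e+10 kJ/mol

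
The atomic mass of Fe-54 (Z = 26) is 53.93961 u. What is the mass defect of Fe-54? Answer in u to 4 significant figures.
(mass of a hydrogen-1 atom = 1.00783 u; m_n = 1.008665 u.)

0.5066 u

The nucleus contains 26 protons and 54 − 26 = 28 neutrons.
Σm = 26·m(¹H) + 28·m_n = 26.20358 + 28.242620 = 54.446200 u
Mass defect Δm = 54.446200 − 53.93961 = 0.506590 u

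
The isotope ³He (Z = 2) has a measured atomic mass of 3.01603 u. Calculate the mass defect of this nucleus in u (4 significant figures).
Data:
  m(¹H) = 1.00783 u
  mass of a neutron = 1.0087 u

0.008330 u

Z = 2, so N = A − Z = 3 − 2 = 1.
Total constituent mass: 2 × 1.00783 + 1 × 1.0087 = 3.02436 u
Δm = 3.02436 − 3.01603 = 0.00833 u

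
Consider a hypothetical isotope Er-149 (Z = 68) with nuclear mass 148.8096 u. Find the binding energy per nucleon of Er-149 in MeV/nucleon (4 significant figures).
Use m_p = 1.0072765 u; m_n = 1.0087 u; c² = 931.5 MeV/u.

With 68 protons and 81 neutrons (A = 149):
Σm = 68·m_p + 81·m_n = 68.4948020 + 81.7047 = 150.1995020 u
Mass defect Δm = 150.1995020 − 148.8096 = 1.3899020 u
E_B = 1.3899020 × 931.5 = 1294.69 MeV
Per nucleon: 1294.69 / 149 = 8.689 MeV

8.689 MeV/nucleon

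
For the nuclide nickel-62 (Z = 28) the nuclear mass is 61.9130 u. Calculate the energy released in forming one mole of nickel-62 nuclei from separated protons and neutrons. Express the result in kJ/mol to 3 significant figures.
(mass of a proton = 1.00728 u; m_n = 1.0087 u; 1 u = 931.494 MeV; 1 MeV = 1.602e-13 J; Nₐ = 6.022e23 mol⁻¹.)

5.27e+10 kJ/mol

With 28 protons and 34 neutrons (A = 62):
Σm = 28·m_p + 34·m_n = 28.20384 + 34.2958 = 62.49964 u
The mass defect is 62.49964 − 61.9130 = 0.58664 u.
Binding energy = Δm·c² = 0.58664 × 931.494 MeV/u = 546.452 MeV
Per nucleus in joules: 546.452 MeV × 1.602e-13 J/MeV = 8.7542e-11 J
Per mole: 8.7542e-11 J × 6.022e23 mol⁻¹ = 5.2718e+13 J/mol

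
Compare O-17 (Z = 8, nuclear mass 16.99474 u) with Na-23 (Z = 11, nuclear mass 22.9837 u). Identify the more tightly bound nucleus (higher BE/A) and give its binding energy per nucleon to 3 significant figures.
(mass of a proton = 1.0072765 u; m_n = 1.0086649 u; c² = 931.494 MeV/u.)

Na-23; 8.11 MeV/nucleon

O-17: Σm = 8(1.0072765) + 9(1.0086649) = 17.1361961 u; Δm = 0.1414561 u; E_B = 131.77 MeV; E_B/A = 7.751 MeV
Na-23: Σm = 11(1.0072765) + 12(1.0086649) = 23.1840203 u; Δm = 0.2003203 u; E_B = 186.60 MeV; E_B/A = 8.113 MeV
Na-23 has the higher binding energy per nucleon, so it is the more tightly bound nucleus.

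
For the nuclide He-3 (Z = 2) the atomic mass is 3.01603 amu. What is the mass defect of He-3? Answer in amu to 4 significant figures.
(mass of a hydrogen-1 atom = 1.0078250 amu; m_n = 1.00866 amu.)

Z = 2, so N = A − Z = 3 − 2 = 1.
Mass of separated nucleons = 2(1.0078250) + 1(1.00866) = 2.0156500 + 1.00866 = 3.0243100 amu
Δm = 3.0243100 − 3.01603 = 0.0082800 amu

0.008280 amu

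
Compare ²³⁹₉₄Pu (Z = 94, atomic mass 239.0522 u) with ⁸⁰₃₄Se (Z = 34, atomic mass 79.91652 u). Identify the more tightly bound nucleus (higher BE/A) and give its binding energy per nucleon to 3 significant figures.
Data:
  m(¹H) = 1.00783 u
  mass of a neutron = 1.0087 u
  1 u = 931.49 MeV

⁸⁰₃₄Se; 8.73 MeV/nucleon

²³⁹₉₄Pu: Σm = 94(1.00783) + 145(1.0087) = 240.99752 u; Δm = 1.94532 u; E_B = 1812.0 MeV; E_B/A = 7.582 MeV
⁸⁰₃₄Se: Σm = 34(1.00783) + 46(1.0087) = 80.66642 u; Δm = 0.74990 u; E_B = 698.52 MeV; E_B/A = 8.732 MeV
⁸⁰₃₄Se has the higher binding energy per nucleon, so it is the more tightly bound nucleus.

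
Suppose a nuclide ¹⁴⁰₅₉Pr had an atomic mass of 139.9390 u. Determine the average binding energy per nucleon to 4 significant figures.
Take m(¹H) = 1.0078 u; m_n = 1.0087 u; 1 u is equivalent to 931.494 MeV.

Σm = 59·m(¹H) + 81·m_n = 59.4602 + 81.7047 = 141.1649 u
Δm = 141.1649 − 139.9390 = 1.2259 u
Binding energy = Δm·c² = 1.2259 × 931.494 MeV/u = 1141.92 MeV
Dividing by A = 140 gives 8.157 MeV per nucleon.

8.157 MeV/nucleon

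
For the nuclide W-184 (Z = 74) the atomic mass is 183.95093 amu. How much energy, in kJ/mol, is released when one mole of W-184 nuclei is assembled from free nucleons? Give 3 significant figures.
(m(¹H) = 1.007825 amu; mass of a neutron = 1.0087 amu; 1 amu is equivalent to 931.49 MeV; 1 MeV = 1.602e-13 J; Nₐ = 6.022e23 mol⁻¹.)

With 74 protons and 110 neutrons (A = 184):
Total constituent mass: 74 × 1.007825 + 110 × 1.0087 = 185.536050 amu
Δm = 185.536050 − 183.95093 = 1.585120 amu
E_B = 1.585120 × 931.49 = 1476.52 MeV
Per nucleus in joules: 1476.52 MeV × 1.602e-13 J/MeV = 2.3654e-10 J
Per mole: 2.3654e-10 J × 6.022e23 mol⁻¹ = 1.4244e+14 J/mol

1.42e+11 kJ/mol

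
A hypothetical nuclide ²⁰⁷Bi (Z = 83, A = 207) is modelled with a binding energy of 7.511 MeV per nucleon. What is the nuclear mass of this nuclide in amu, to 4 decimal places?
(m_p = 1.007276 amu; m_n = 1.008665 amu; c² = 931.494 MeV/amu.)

Total binding energy = 207 × 7.511 = 1554.777 MeV
Mass defect = 1554.777 MeV / (931.494 MeV/amu) = 1.669122 amu
Constituent mass = 83(1.007276) + 124(1.008665) = 208.678368 amu
Nuclear mass = 208.678368 − 1.669122 = 207.009246 amu ≈ 207.0092 amu (to 4 decimal places)

207.0092 amu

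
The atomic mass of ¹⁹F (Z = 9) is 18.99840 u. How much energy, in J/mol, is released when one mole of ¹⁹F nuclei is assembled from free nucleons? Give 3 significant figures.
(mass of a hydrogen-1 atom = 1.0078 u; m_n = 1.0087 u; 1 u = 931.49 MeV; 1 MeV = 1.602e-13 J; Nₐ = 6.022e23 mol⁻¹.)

1.43e+13 J/mol

Total constituent mass: 9 × 1.0078 + 10 × 1.0087 = 19.1572 u
Δm = 19.1572 − 18.99840 = 0.15880 u
Converting to energy: 0.15880 u × 931.49 MeV/u = 147.921 MeV
Per nucleus in joules: 147.921 MeV × 1.602e-13 J/MeV = 2.3697e-11 J
Per mole: 2.3697e-11 J × 6.022e23 mol⁻¹ = 1.4270e+13 J/mol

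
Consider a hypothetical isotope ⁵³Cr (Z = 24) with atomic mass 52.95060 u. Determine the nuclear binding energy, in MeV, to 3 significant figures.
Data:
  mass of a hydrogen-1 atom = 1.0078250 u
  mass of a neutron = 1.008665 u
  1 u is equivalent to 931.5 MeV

The nucleus contains 24 protons and 53 − 24 = 29 neutrons.
Σm = 24·m(¹H) + 29·m_n = 24.1878000 + 29.251285 = 53.4390850 u
Δm = 53.4390850 − 52.95060 = 0.4884850 u
Converting to energy: 0.4884850 u × 931.5 MeV/u = 455.024 MeV

455 MeV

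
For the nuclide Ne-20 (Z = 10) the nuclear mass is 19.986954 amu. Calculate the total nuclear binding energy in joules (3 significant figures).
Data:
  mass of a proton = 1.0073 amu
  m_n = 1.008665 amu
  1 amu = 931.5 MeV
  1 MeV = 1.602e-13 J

The nucleus contains 10 protons and 20 − 10 = 10 neutrons.
Total constituent mass: 10 × 1.0073 + 10 × 1.008665 = 20.159650 amu
Δm = 20.159650 − 19.986954 = 0.172696 amu
Converting to energy: 0.172696 amu × 931.5 MeV/amu = 160.866 MeV
In joules: 160.866 MeV × 1.602e-13 J/MeV = 2.5771e-11 J

2.58e-11 J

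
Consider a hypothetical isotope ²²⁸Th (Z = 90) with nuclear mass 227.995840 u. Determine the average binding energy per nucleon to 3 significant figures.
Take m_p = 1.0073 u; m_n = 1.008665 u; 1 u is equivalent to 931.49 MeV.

Total constituent mass: 90 × 1.0073 + 138 × 1.008665 = 229.852770 u
Mass defect Δm = 229.852770 − 227.995840 = 1.856930 u
Binding energy = Δm·c² = 1.856930 × 931.49 MeV/u = 1729.71 MeV
Dividing by A = 228 gives 7.586 MeV per nucleon.

7.59 MeV/nucleon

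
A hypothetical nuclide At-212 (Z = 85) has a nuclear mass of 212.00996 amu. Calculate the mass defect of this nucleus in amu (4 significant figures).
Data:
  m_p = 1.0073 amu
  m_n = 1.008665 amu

Σm = 85·m_p + 127·m_n = 85.6205 + 128.100455 = 213.720955 amu
The mass defect is 213.720955 − 212.00996 = 1.710995 amu.

1.711 amu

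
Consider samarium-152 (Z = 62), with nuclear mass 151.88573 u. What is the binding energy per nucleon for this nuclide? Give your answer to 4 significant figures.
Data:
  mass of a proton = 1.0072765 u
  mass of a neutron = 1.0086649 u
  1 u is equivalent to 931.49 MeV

Σm = 62·m_p + 90·m_n = 62.4511430 + 90.7798410 = 153.2309840 u
Mass defect Δm = 153.2309840 − 151.88573 = 1.3452540 u
Converting to energy: 1.3452540 u × 931.49 MeV/u = 1253.09 MeV
Dividing by A = 152 gives 8.244 MeV per nucleon.

8.244 MeV/nucleon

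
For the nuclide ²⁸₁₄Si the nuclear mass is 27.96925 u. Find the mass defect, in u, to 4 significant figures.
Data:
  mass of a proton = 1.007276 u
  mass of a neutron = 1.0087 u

Mass of separated nucleons = 14(1.007276) + 14(1.0087) = 14.101864 + 14.1218 = 28.223664 u
The mass defect is 28.223664 − 27.96925 = 0.254414 u.

0.2544 u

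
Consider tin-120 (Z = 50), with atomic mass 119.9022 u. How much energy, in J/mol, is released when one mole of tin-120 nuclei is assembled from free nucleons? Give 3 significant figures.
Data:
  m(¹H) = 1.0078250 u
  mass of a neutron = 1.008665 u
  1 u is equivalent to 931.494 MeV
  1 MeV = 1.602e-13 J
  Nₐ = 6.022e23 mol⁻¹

9.85e+13 J/mol

Σm = 50·m(¹H) + 70·m_n = 50.3912500 + 70.606550 = 120.9978000 u
The mass defect is 120.9978000 − 119.9022 = 1.0956000 u.
E_B = 1.0956000 × 931.494 = 1020.54 MeV
Per nucleus in joules: 1020.54 MeV × 1.602e-13 J/MeV = 1.6349e-10 J
Per mole: 1.6349e-10 J × 6.022e23 mol⁻¹ = 9.8454e+13 J/mol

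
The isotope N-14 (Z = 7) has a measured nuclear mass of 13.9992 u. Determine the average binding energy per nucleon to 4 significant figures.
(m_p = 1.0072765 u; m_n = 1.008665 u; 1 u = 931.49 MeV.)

Σm = 7·m_p + 7·m_n = 7.0509355 + 7.060655 = 14.1115905 u
The mass defect is 14.1115905 − 13.9992 = 0.1123905 u.
Converting to energy: 0.1123905 u × 931.49 MeV/u = 104.691 MeV
BE/A = 104.691 MeV / 14 = 7.478 MeV/nucleon

7.478 MeV/nucleon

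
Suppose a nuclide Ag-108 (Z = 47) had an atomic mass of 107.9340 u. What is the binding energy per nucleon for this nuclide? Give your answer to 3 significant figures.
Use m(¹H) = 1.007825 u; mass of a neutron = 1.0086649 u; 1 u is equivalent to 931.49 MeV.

8.30 MeV/nucleon

Mass of separated nucleons = 47(1.007825) + 61(1.0086649) = 47.367775 + 61.5285589 = 108.8963339 u
Δm = 108.8963339 − 107.9340 = 0.9623339 u
Binding energy = Δm·c² = 0.9623339 × 931.49 MeV/u = 896.404 MeV
Dividing by A = 108 gives 8.300 MeV per nucleon.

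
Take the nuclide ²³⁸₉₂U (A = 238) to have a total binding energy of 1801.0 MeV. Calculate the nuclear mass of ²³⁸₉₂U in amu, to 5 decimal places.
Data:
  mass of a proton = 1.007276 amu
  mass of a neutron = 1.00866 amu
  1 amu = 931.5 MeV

Mass defect = 1801.0 MeV / (931.5 MeV/amu) = 1.9334407 amu
Constituent mass = 92(1.007276) + 146(1.00866) = 239.933752 amu
Nuclear mass = 239.933752 − 1.9334407 = 238.0003113 amu ≈ 238.00031 amu (to 5 decimal places)

238.00031 amu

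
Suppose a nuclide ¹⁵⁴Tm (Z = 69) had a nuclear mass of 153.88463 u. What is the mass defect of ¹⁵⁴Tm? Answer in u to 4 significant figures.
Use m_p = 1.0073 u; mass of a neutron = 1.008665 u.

Z = 69, so N = A − Z = 154 − 69 = 85.
Σm = 69·m_p + 85·m_n = 69.5037 + 85.736525 = 155.240225 u
Mass defect Δm = 155.240225 − 153.88463 = 1.355595 u

1.356 u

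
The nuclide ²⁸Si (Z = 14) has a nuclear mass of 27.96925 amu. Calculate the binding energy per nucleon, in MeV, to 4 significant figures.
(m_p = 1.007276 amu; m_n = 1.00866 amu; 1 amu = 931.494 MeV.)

With 14 protons and 14 neutrons (A = 28):
Mass of separated nucleons = 14(1.007276) + 14(1.00866) = 14.101864 + 14.12124 = 28.223104 amu
The mass defect is 28.223104 − 27.96925 = 0.253854 amu.
E_B = 0.253854 × 931.494 = 236.463 MeV
Dividing by A = 28 gives 8.445 MeV per nucleon.

8.445 MeV/nucleon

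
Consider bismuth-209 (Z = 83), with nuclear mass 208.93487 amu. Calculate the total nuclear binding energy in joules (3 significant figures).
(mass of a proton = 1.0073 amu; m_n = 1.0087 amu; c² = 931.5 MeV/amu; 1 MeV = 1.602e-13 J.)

2.64e-10 J

Z = 83, so N = A − Z = 209 − 83 = 126.
Σm = 83·m_p + 126·m_n = 83.6059 + 127.0962 = 210.7021 amu
The mass defect is 210.7021 − 208.93487 = 1.76723 amu.
Converting to energy: 1.76723 amu × 931.5 MeV/amu = 1646.17 MeV
In joules: 1646.17 MeV × 1.602e-13 J/MeV = 2.6372e-10 J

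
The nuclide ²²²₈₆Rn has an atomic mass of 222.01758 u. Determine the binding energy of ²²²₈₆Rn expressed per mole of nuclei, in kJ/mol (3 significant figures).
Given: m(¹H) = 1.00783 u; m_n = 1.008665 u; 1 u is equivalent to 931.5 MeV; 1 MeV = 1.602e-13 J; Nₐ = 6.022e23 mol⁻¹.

Z = 86, so N = A − Z = 222 − 86 = 136.
Σm = 86·m(¹H) + 136·m_n = 86.67338 + 137.178440 = 223.851820 u
Δm = 223.851820 − 222.01758 = 1.834240 u
E_B = 1.834240 × 931.5 = 1708.59 MeV
Per nucleus in joules: 1708.59 MeV × 1.602e-13 J/MeV = 2.7372e-10 J
Per mole: 2.7372e-10 J × 6.022e23 mol⁻¹ = 1.6483e+14 J/mol

1.65e+11 kJ/mol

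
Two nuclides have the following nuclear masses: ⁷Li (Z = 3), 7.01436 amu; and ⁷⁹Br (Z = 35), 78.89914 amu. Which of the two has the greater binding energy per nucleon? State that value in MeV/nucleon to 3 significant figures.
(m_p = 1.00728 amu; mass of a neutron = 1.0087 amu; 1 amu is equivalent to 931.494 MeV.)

⁷⁹Br; 8.71 MeV/nucleon

⁷Li: Σm = 3(1.00728) + 4(1.0087) = 7.05664 amu; Δm = 0.04228 amu; E_B = 39.384 MeV; E_B/A = 5.626 MeV
⁷⁹Br: Σm = 35(1.00728) + 44(1.0087) = 79.63760 amu; Δm = 0.73846 amu; E_B = 687.87 MeV; E_B/A = 8.707 MeV
⁷⁹Br has the higher binding energy per nucleon, so it is the more tightly bound nucleus.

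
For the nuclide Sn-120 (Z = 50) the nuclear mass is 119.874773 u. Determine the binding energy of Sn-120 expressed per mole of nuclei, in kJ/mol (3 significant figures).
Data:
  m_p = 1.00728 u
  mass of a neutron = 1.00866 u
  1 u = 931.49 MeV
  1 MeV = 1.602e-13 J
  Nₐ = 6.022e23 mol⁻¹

Z = 50, so N = A − Z = 120 − 50 = 70.
Total constituent mass: 50 × 1.00728 + 70 × 1.00866 = 120.97020 u
Δm = 120.97020 − 119.874773 = 1.095427 u
Converting to energy: 1.095427 u × 931.49 MeV/u = 1020.38 MeV
Per nucleus in joules: 1020.38 MeV × 1.602e-13 J/MeV = 1.6346e-10 J
Per mole: 1.6346e-10 J × 6.022e23 mol⁻¹ = 9.8436e+13 J/mol

9.84e+10 kJ/mol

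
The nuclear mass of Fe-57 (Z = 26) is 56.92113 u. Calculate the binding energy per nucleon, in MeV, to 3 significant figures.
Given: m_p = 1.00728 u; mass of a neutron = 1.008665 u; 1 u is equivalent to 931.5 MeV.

8.77 MeV/nucleon

The nucleus contains 26 protons and 57 − 26 = 31 neutrons.
Mass of separated nucleons = 26(1.00728) + 31(1.008665) = 26.18928 + 31.268615 = 57.457895 u
The mass defect is 57.457895 − 56.92113 = 0.536765 u.
Binding energy = Δm·c² = 0.536765 × 931.5 MeV/u = 499.997 MeV
Per nucleon: 499.997 / 57 = 8.772 MeV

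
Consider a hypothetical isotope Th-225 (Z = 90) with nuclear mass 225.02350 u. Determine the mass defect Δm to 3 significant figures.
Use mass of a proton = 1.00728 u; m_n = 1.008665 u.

The nucleus contains 90 protons and 225 − 90 = 135 neutrons.
Total constituent mass: 90 × 1.00728 + 135 × 1.008665 = 226.824975 u
Mass defect Δm = 226.824975 − 225.02350 = 1.801475 u

1.80 u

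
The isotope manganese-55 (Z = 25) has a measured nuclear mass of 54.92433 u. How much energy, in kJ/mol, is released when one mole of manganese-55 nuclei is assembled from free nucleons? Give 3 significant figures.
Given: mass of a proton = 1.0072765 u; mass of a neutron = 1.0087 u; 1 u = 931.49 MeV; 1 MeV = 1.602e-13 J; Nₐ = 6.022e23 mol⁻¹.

4.66e+10 kJ/mol

With 25 protons and 30 neutrons (A = 55):
Σm = 25·m_p + 30·m_n = 25.1819125 + 30.2610 = 55.4429125 u
Mass defect Δm = 55.4429125 − 54.92433 = 0.5185825 u
E_B = 0.5185825 × 931.49 = 483.054 MeV
Per nucleus in joules: 483.054 MeV × 1.602e-13 J/MeV = 7.7385e-11 J
Per mole: 7.7385e-11 J × 6.022e23 mol⁻¹ = 4.6601e+13 J/mol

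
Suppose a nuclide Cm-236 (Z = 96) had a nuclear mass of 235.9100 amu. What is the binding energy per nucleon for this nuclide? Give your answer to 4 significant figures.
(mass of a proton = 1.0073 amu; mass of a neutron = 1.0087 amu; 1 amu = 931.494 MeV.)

7.929 MeV/nucleon

The nucleus contains 96 protons and 236 − 96 = 140 neutrons.
Mass of separated nucleons = 96(1.0073) + 140(1.0087) = 96.7008 + 141.2180 = 237.9188 amu
Δm = 237.9188 − 235.9100 = 2.0088 amu
E_B = 2.0088 × 931.494 = 1871.19 MeV
Dividing by A = 236 gives 7.929 MeV per nucleon.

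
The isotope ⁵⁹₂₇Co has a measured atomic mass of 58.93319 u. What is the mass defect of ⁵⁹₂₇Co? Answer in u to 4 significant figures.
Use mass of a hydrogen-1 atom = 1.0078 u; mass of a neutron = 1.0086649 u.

0.5547 u

Mass of separated nucleons = 27(1.0078) + 32(1.0086649) = 27.2106 + 32.2772768 = 59.4878768 u
Δm = 59.4878768 − 58.93319 = 0.5546868 u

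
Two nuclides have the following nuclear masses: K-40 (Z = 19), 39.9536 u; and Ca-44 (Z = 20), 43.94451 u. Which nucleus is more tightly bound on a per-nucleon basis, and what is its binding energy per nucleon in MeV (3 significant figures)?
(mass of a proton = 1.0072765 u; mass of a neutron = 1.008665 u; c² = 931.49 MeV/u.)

Ca-44; 8.66 MeV/nucleon

K-40: Σm = 19(1.0072765) + 21(1.008665) = 40.3202185 u; Δm = 0.3666185 u; E_B = 341.50 MeV; E_B/A = 8.538 MeV
Ca-44: Σm = 20(1.0072765) + 24(1.008665) = 44.3534900 u; Δm = 0.4089800 u; E_B = 380.96 MeV; E_B/A = 8.658 MeV
Ca-44 has the higher binding energy per nucleon, so it is the more tightly bound nucleus.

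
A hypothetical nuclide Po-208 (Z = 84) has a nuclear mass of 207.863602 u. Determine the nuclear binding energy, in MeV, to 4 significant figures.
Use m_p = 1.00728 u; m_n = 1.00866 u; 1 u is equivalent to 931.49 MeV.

Mass of separated nucleons = 84(1.00728) + 124(1.00866) = 84.61152 + 125.07384 = 209.68536 u
Δm = 209.68536 − 207.863602 = 1.821758 u
Binding energy = Δm·c² = 1.821758 × 931.49 MeV/u = 1696.95 MeV

1697 MeV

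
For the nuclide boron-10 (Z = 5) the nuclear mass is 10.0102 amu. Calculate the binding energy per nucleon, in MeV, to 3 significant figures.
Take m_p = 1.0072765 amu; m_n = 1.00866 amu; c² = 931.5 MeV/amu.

6.47 MeV/nucleon

Z = 5, so N = A − Z = 10 − 5 = 5.
Σm = 5·m_p + 5·m_n = 5.0363825 + 5.04330 = 10.0796825 amu
Mass defect Δm = 10.0796825 − 10.0102 = 0.0694825 amu
Binding energy = Δm·c² = 0.0694825 × 931.5 MeV/amu = 64.7229 MeV
Per nucleon: 64.7229 / 10 = 6.472 MeV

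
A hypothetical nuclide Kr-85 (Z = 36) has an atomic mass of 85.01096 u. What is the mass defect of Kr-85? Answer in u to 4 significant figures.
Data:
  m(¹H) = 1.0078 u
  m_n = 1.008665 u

Total constituent mass: 36 × 1.0078 + 49 × 1.008665 = 85.705385 u
The mass defect is 85.705385 − 85.01096 = 0.694425 u.

0.6944 u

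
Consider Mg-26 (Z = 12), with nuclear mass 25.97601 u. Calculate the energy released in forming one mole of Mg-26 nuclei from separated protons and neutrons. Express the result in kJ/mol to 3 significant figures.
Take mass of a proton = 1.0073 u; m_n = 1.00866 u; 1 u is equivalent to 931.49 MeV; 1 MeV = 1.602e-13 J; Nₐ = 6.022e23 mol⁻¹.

2.09e+10 kJ/mol

With 12 protons and 14 neutrons (A = 26):
Total constituent mass: 12 × 1.0073 + 14 × 1.00866 = 26.20884 u
Mass defect Δm = 26.20884 − 25.97601 = 0.23283 u
E_B = 0.23283 × 931.49 = 216.879 MeV
Per nucleus in joules: 216.879 MeV × 1.602e-13 J/MeV = 3.4744e-11 J
Per mole: 3.4744e-11 J × 6.022e23 mol⁻¹ = 2.0923e+13 J/mol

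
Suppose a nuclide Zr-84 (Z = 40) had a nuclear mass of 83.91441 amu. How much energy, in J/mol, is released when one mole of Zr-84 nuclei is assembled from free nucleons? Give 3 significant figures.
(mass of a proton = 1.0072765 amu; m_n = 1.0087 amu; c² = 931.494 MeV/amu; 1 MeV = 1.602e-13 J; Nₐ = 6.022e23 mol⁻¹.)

6.82e+13 J/mol

With 40 protons and 44 neutrons (A = 84):
Σm = 40·m_p + 44·m_n = 40.2910600 + 44.3828 = 84.6738600 amu
Δm = 84.6738600 − 83.91441 = 0.7594500 amu
Converting to energy: 0.7594500 amu × 931.494 MeV/amu = 707.423 MeV
Per nucleus in joules: 707.423 MeV × 1.602e-13 J/MeV = 1.1333e-10 J
Per mole: 1.1333e-10 J × 6.022e23 mol⁻¹ = 6.8247e+13 J/mol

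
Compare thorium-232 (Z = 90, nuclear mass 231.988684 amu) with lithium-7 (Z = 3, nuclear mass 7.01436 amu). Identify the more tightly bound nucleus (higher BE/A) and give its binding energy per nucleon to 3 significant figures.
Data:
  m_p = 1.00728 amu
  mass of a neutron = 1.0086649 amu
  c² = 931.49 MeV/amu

thorium-232: Σm = 90(1.00728) + 142(1.0086649) = 233.8856158 amu; Δm = 1.8969318 amu; E_B = 1767.0 MeV; E_B/A = 7.616 MeV
lithium-7: Σm = 3(1.00728) + 4(1.0086649) = 7.0564996 amu; Δm = 0.0421396 amu; E_B = 39.253 MeV; E_B/A = 5.608 MeV
thorium-232 has the higher binding energy per nucleon, so it is the more tightly bound nucleus.

thorium-232; 7.62 MeV/nucleon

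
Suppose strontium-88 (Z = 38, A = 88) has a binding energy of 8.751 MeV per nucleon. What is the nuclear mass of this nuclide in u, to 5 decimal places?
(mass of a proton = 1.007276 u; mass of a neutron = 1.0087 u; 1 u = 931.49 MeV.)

87.88476 u

Total binding energy = 88 × 8.751 = 770.088 MeV
Mass defect = 770.088 MeV / (931.49 MeV/u) = 0.8267271 u
Constituent mass = 38(1.007276) + 50(1.0087) = 88.711488 u
Nuclear mass = 88.711488 − 0.8267271 = 87.8847609 u ≈ 87.88476 u (to 5 decimal places)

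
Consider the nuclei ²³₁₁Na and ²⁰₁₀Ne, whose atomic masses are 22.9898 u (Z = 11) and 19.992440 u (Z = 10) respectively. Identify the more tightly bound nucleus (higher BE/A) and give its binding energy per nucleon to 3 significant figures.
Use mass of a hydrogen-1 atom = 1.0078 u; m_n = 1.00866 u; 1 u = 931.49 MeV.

²³₁₁Na; 8.10 MeV/nucleon

²³₁₁Na: Σm = 11(1.0078) + 12(1.00866) = 23.18972 u; Δm = 0.19992 u; E_B = 186.22 MeV; E_B/A = 8.097 MeV
²⁰₁₀Ne: Σm = 10(1.0078) + 10(1.00866) = 20.16460 u; Δm = 0.172160 u; E_B = 160.365 MeV; E_B/A = 8.018 MeV
²³₁₁Na has the higher binding energy per nucleon, so it is the more tightly bound nucleus.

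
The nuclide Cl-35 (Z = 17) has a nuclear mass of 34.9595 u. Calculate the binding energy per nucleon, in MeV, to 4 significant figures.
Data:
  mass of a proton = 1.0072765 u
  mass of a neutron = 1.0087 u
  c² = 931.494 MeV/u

8.538 MeV/nucleon

With 17 protons and 18 neutrons (A = 35):
Σm = 17·m_p + 18·m_n = 17.1237005 + 18.1566 = 35.2803005 u
The mass defect is 35.2803005 − 34.9595 = 0.3208005 u.
E_B = 0.3208005 × 931.494 = 298.824 MeV
Dividing by A = 35 gives 8.538 MeV per nucleon.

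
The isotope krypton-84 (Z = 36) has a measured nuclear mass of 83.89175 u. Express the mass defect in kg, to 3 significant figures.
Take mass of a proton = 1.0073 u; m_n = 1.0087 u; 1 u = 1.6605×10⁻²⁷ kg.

With 36 protons and 48 neutrons (A = 84):
Σm = 36·m_p + 48·m_n = 36.2628 + 48.4176 = 84.6804 u
Mass defect Δm = 84.6804 − 83.89175 = 0.78865 u
In SI units: 0.78865 u × 1.6605×10⁻²⁷ kg/u = 1.3096e-27 kg

1.31e-27 kg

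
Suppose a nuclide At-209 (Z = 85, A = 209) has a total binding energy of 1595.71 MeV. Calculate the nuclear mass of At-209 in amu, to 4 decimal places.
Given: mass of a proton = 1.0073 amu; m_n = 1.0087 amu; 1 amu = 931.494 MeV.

Mass defect = 1595.71 MeV / (931.494 MeV/amu) = 1.713065 amu
Constituent mass = 85(1.0073) + 124(1.0087) = 210.6993 amu
Nuclear mass = 210.6993 − 1.713065 = 208.986235 amu ≈ 208.9862 amu (to 4 decimal places)

208.9862 amu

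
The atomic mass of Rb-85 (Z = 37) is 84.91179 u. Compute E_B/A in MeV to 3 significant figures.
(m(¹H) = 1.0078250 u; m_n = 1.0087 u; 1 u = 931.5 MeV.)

Total constituent mass: 37 × 1.0078250 + 48 × 1.0087 = 85.7071250 u
The mass defect is 85.7071250 − 84.91179 = 0.7953350 u.
E_B = 0.7953350 × 931.5 = 740.855 MeV
Per nucleon: 740.855 / 85 = 8.716 MeV

8.72 MeV/nucleon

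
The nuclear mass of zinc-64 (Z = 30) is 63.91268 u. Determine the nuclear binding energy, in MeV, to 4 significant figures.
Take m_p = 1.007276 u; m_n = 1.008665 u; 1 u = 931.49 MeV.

559.1 MeV

With 30 protons and 34 neutrons (A = 64):
Σm = 30·m_p + 34·m_n = 30.218280 + 34.294610 = 64.512890 u
The mass defect is 64.512890 − 63.91268 = 0.600210 u.
Binding energy = Δm·c² = 0.600210 × 931.49 MeV/u = 559.090 MeV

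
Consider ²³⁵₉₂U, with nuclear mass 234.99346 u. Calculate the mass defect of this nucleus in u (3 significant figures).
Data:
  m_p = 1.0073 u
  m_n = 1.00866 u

The nucleus contains 92 protons and 235 − 92 = 143 neutrons.
Total constituent mass: 92 × 1.0073 + 143 × 1.00866 = 236.90998 u
Mass defect Δm = 236.90998 − 234.99346 = 1.91652 u

1.92 u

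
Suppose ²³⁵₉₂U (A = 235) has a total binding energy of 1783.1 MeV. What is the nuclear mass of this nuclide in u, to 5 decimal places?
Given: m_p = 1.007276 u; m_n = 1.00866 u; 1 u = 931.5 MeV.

Mass defect = 1783.1 MeV / (931.5 MeV/u) = 1.9142244 u
Constituent mass = 92(1.007276) + 143(1.00866) = 236.907772 u
Nuclear mass = 236.907772 − 1.9142244 = 234.9935476 u ≈ 234.99355 u (to 5 decimal places)

234.99355 u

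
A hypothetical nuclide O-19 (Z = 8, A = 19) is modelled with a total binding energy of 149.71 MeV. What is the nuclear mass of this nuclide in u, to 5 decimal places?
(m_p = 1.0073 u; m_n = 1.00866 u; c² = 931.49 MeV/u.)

18.99294 u

Mass defect = 149.71 MeV / (931.49 MeV/u) = 0.1607210 u
Constituent mass = 8(1.0073) + 11(1.00866) = 19.15366 u
Nuclear mass = 19.15366 − 0.1607210 = 18.9929390 u ≈ 18.99294 u (to 5 decimal places)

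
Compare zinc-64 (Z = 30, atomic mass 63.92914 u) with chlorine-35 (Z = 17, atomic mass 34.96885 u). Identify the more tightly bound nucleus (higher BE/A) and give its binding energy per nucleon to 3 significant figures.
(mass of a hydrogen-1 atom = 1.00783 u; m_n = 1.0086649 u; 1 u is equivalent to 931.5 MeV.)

zinc-64: Σm = 30(1.00783) + 34(1.0086649) = 64.5295066 u; Δm = 0.6003666 u; E_B = 559.24 MeV; E_B/A = 8.738 MeV
chlorine-35: Σm = 17(1.00783) + 18(1.0086649) = 35.2890782 u; Δm = 0.3202282 u; E_B = 298.29 MeV; E_B/A = 8.523 MeV
zinc-64 has the higher binding energy per nucleon, so it is the more tightly bound nucleus.

zinc-64; 8.74 MeV/nucleon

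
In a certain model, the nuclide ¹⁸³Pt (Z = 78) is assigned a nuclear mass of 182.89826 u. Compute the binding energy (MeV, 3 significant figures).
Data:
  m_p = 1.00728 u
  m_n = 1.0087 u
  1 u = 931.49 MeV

With 78 protons and 105 neutrons (A = 183):
Mass of separated nucleons = 78(1.00728) + 105(1.0087) = 78.56784 + 105.9135 = 184.48134 u
Mass defect Δm = 184.48134 − 182.89826 = 1.58308 u
Converting to energy: 1.58308 u × 931.49 MeV/u = 1474.62 MeV

1470 MeV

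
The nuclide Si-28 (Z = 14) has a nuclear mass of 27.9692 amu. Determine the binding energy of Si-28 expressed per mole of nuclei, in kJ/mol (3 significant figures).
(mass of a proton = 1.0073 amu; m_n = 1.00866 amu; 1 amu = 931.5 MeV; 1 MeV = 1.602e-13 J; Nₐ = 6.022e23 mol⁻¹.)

Total constituent mass: 14 × 1.0073 + 14 × 1.00866 = 28.22344 amu
Δm = 28.22344 − 27.9692 = 0.25424 amu
E_B = 0.25424 × 931.5 = 236.825 MeV
Per nucleus in joules: 236.825 MeV × 1.602e-13 J/MeV = 3.7939e-11 J
Per mole: 3.7939e-11 J × 6.022e23 mol⁻¹ = 2.2847e+13 J/mol

2.28e+10 kJ/mol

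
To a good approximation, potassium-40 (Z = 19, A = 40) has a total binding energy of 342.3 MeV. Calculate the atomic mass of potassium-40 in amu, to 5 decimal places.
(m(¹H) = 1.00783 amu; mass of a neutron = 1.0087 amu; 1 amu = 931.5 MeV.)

39.96400 amu

Mass defect = 342.3 MeV / (931.5 MeV/amu) = 0.3674718 amu
Constituent mass = 19(1.00783) + 21(1.0087) = 40.33147 amu
Atomic mass = 40.33147 − 0.3674718 = 39.9639982 amu ≈ 39.96400 amu (to 5 decimal places)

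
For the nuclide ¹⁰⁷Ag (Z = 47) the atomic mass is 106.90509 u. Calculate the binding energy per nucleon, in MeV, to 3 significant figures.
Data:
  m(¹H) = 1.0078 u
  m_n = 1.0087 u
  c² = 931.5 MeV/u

8.56 MeV/nucleon

With 47 protons and 60 neutrons (A = 107):
Total constituent mass: 47 × 1.0078 + 60 × 1.0087 = 107.8886 u
Δm = 107.8886 − 106.90509 = 0.98351 u
E_B = 0.98351 × 931.5 = 916.140 MeV
Dividing by A = 107 gives 8.562 MeV per nucleon.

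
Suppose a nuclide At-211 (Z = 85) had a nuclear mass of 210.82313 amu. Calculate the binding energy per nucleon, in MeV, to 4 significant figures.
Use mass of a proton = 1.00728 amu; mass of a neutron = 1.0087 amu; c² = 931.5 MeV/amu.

8.352 MeV/nucleon

Z = 85, so N = A − Z = 211 − 85 = 126.
Σm = 85·m_p + 126·m_n = 85.61880 + 127.0962 = 212.71500 amu
The mass defect is 212.71500 − 210.82313 = 1.89187 amu.
Converting to energy: 1.89187 amu × 931.5 MeV/amu = 1762.28 MeV
BE/A = 1762.28 MeV / 211 = 8.352 MeV/nucleon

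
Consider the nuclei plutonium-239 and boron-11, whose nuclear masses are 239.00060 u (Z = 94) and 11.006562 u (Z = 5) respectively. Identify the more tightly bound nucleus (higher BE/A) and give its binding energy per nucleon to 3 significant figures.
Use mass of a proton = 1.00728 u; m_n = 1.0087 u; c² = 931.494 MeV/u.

plutonium-239: Σm = 94(1.00728) + 145(1.0087) = 240.94582 u; Δm = 1.94522 u; E_B = 1811.96 MeV; E_B/A = 7.581 MeV
boron-11: Σm = 5(1.00728) + 6(1.0087) = 11.08860 u; Δm = 0.082038 u; E_B = 76.418 MeV; E_B/A = 6.947 MeV
plutonium-239 has the higher binding energy per nucleon, so it is the more tightly bound nucleus.

plutonium-239; 7.58 MeV/nucleon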